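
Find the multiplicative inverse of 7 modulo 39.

gcd(39, 7) = 1  (39 = 5·7 + 4, 7 = 1·4 + 3, 4 = 1·3 + 1, 3 = 3·1).
Back-substituting, 7·(-11) + 39·(2) = 1.
So 7·-11 ≡ 1 (mod 39), and -11 mod 39 = 28.

28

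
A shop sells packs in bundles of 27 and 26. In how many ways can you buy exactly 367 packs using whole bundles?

Need nonnegative integers with 27j + 26k = 367.
gcd(27, 26) = 1, and 27·(1) + 26·(-1) = 1.
So (j₀, k₀) = (367, -367); general j = 367 + 26t, k = -367 - 27t.
j ≥ 0 ⇒ t ≥ -14; k ≥ 0 ⇒ t ≤ -14. That's 1 value of t.

1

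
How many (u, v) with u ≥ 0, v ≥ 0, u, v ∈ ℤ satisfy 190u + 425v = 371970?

23

gcd(425, 190):
  425 = 2*190 + 45
  190 = 4*45 + 10
  45 = 4*10 + 5
  10 = 2*5
so gcd(425, 190) = 5.
Back-substitute for Bézout coefficients:
  5 = 45 - 4*10
  ... = 190*(-38) + 425*(17)
Scale by 74394: one solution is (-2826972, 1264698). Reduce u mod 85: (43, 856).
General: u = 43 + 85t, v = 856 - 38t.
u ≥ 0 ⇒ t ≥ 0; v ≥ 0 ⇒ t ≤ 22. So t ∈ [0, 22]: 23 solutions.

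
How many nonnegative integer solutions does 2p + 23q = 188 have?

5

gcd(23, 2) = 1.
By Bézout, 2×(-11) + 23×(1) = 1.
One solution: (2, 8).
General: p = 2 + 23t, q = 8 - 2t.
p ≥ 0 ⇒ t ≥ 0; q ≥ 0 ⇒ t ≤ 4. So t ∈ [0, 4]: 5 solutions.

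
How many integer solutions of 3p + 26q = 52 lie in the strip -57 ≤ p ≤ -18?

gcd(26, 3) = 1  (26 = 8*3 + 2, 3 = 1*2 + 1, 2 = 2*1).
Back-substituting, 3*(9) + 26*(-1) = 1.
Scale by 52: particular solution (468, -52); reduce p mod 26: (0, 2).
General solution: p = 0 + 26t, q = 2 - 3t for integer t.
-57 ≤ 0 + 26t ≤ -18 gives t ∈ [-2, -1], which is 2 values.

2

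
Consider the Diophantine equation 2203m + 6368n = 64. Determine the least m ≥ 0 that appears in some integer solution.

1824

gcd(6368, 2203) = 1  (6368 = 2×2203 + 1962, 2203 = 1×1962 + 241, 1962 = 8×241 + 34, 241 = 7×34 + 3, 34 = 11×3 + 1, 3 = 3×1).
1 divides 64, so solutions exist.
Back-substituting, 2203×(-2061) + 6368×(713) = 1.
Scale by 64/1 = 64: (m₀, n₀) = (-131904, 45632).
General solution: m = -131904 + 6368t, n = 45632 - 2203t for integer t.
m ≥ 0: smallest is -131904 mod 6368 = 1824 (at t = 21), with n = -631.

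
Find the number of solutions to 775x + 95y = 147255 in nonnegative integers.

10

gcd(775, 95):
  775 = 8*95 + 15
  95 = 6*15 + 5
  15 = 3*5
so gcd(775, 95) = 5.
Back-substitute for Bézout coefficients:
  5 = 95 - 6*15
  ... = 775*(-6) + 95*(49)
Scale by 29451: one solution is (-176706, 1443099). Reduce x mod 19: (13, 1444).
General: x = 13 + 19t, y = 1444 - 155t.
x ≥ 0 ⇒ t ≥ 0; y ≥ 0 ⇒ t ≤ 9. So t ∈ [0, 9]: 10 solutions.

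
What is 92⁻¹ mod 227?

190

gcd(227, 92) = 1  (227 = 2·92 + 43, 92 = 2·43 + 6, 43 = 7·6 + 1, 6 = 6·1).
Back-substituting, 92·(-37) + 227·(15) = 1.
So 92·-37 ≡ 1 (mod 227), and -37 mod 227 = 190.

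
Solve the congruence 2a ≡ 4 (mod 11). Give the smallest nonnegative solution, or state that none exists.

gcd(11, 2) = 1  (11 = 5*2 + 1, 2 = 2*1).
1 divides 4, so solutions exist.
Back-substituting, 2*(-5) + 11*(1) = 1.
So 2*(-5) ≡ 1 (mod 11); multiply by 4: a ≡ -20 (mod 11).
Smallest nonnegative: a = -20 mod 11 = 2.

2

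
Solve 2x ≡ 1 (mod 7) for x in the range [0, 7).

4

gcd(7, 2):
  7 = 3×2 + 1
  2 = 2×1
so gcd(7, 2) = 1.
Back-substitute for Bézout coefficients:
  1 = 7 - 3×2
  ... = 2×(-3) + 7×(1)
So 2×-3 ≡ 1 (mod 7), and -3 mod 7 = 4.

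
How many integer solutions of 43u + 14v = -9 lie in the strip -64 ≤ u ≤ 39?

7

gcd(43, 14):
  43 = 3·14 + 1
  14 = 14·1
so gcd(43, 14) = 1.
Back-substitute for Bézout coefficients:
  1 = 43 - 3·14
  ... = 43·(1) + 14·(-3)
Scale by -9: particular solution (-9, 27); reduce u mod 14: (5, -16).
General solution: u = 5 + 14t, v = -16 - 43t for integer t.
-64 ≤ 5 + 14t ≤ 39 gives t ∈ [-4, 2], which is 7 values.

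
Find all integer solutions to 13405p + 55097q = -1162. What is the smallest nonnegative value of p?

gcd(55097, 13405):
  55097 = 4·13405 + 1477
  13405 = 9·1477 + 112
  1477 = 13·112 + 21
  112 = 5·21 + 7
  21 = 3·7
so gcd(55097, 13405) = 7.
7 divides -1162, so solutions exist.
Back-substitute for Bézout coefficients:
  7 = 112 - 5·21
  ... = 13405·(2462) + 55097·(-599)
Scale by -1162/7 = -166: (p₀, q₀) = (-408692, 99434).
General solution: p = -408692 + 7871t, q = 99434 - 1915t for integer t.
p ≥ 0: smallest is -408692 mod 7871 = 600 (at t = 52), with q = -146.

600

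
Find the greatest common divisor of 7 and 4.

gcd(7, 4) = 1  (7 = 1·4 + 3, 4 = 1·3 + 1, 3 = 3·1).

1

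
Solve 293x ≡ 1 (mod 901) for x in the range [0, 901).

gcd(901, 293) = 1.
By Bézout, 293·(-123) + 901·(40) = 1.
So 293·-123 ≡ 1 (mod 901), and -123 mod 901 = 778.

778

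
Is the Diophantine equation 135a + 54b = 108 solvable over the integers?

yes

gcd(135, 54) = 27  (135 = 2*54 + 27, 54 = 2*27).
27 divides 108, so integer solutions exist.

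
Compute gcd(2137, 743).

1

gcd(2137, 743):
  2137 = 2*743 + 651
  743 = 1*651 + 92
  651 = 7*92 + 7
  92 = 13*7 + 1
  7 = 7*1
so gcd(2137, 743) = 1.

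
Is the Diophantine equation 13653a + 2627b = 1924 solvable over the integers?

yes

gcd(13653, 2627):
  13653 = 5×2627 + 518
  2627 = 5×518 + 37
  518 = 14×37
so gcd(13653, 2627) = 37.
37 divides 1924, so integer solutions exist.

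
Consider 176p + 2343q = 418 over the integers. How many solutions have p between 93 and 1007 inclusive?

4

gcd(2343, 176) = 11  (2343 = 13×176 + 55, 176 = 3×55 + 11, 55 = 5×11).
Back-substituting, 176×(40) + 2343×(-3) = 11.
Scale by 38: particular solution (1520, -114); reduce p mod 213: (29, -2).
General solution: p = 29 + 213t, q = -2 - 16t for integer t.
93 ≤ 29 + 213t ≤ 1007 gives t ∈ [1, 4], which is 4 values.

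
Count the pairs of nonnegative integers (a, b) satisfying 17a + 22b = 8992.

gcd(22, 17) = 1.
By Bézout, 17×(-9) + 22×(7) = 1.
One solution: (10, 401).
General: a = 10 + 22t, b = 401 - 17t.
a ≥ 0 ⇒ t ≥ 0; b ≥ 0 ⇒ t ≤ 23. So t ∈ [0, 23]: 24 solutions.

24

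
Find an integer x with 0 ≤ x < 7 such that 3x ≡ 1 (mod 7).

5

gcd(7, 3):
  7 = 2·3 + 1
  3 = 3·1
so gcd(7, 3) = 1.
Back-substitute for Bézout coefficients:
  1 = 7 - 2·3
  ... = 3·(-2) + 7·(1)
So 3·-2 ≡ 1 (mod 7), and -2 mod 7 = 5.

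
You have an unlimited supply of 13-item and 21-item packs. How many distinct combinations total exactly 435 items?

Need nonnegative integers with 13j + 21k = 435.
gcd(13, 21) = 1, and 13·(-8) + 21·(5) = 1.
So (j₀, k₀) = (-3480, 2175); general j = -3480 + 21t, k = 2175 - 13t.
j ≥ 0 ⇒ t ≥ 166; k ≥ 0 ⇒ t ≤ 167. That's 2 values of t.

2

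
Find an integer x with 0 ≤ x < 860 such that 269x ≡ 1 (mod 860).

649

gcd(860, 269) = 1  (860 = 3*269 + 53, 269 = 5*53 + 4, 53 = 13*4 + 1, 4 = 4*1).
Back-substituting, 269*(-211) + 860*(66) = 1.
So 269*-211 ≡ 1 (mod 860), and -211 mod 860 = 649.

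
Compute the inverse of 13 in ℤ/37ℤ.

gcd(37, 13) = 1.
By Bézout, 13*(-17) + 37*(6) = 1.
So 13*-17 ≡ 1 (mod 37), and -17 mod 37 = 20.

20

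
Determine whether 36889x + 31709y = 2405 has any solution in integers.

gcd(36889, 31709):
  36889 = 1*31709 + 5180
  31709 = 6*5180 + 629
  5180 = 8*629 + 148
  629 = 4*148 + 37
  148 = 4*37
so gcd(36889, 31709) = 37.
37 divides 2405, so integer solutions exist.

yes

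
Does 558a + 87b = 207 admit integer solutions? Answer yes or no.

gcd(558, 87) = 3.
3 divides 207, so integer solutions exist.

yes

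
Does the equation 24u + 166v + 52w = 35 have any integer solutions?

gcd(166, 24) = 2  (166 = 6*24 + 22, 24 = 1*22 + 2, 22 = 11*2).
gcd(2, 52) = 2.
2 does not divide 35 (remainder 1), so no integer solutions.

no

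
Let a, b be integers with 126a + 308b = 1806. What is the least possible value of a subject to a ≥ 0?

gcd(308, 126) = 14.
14 divides 1806, so solutions exist.
By Bézout, 126×(5) + 308×(-2) = 14.
Scale by 1806/14 = 129: (a₀, b₀) = (645, -258).
General solution: a = 645 + 22t, b = -258 - 9t for integer t.
a ≥ 0: smallest is 645 mod 22 = 7 (at t = -29), with b = 3.

7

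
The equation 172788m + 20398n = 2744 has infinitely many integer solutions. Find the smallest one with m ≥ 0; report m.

gcd(172788, 20398):
  172788 = 8·20398 + 9604
  20398 = 2·9604 + 1190
  9604 = 8·1190 + 84
  1190 = 14·84 + 14
  84 = 6·14
so gcd(172788, 20398) = 14.
14 divides 2744, so solutions exist.
Back-substitute for Bézout coefficients:
  14 = 1190 - 14·84
  ... = 172788·(-240) + 20398·(2033)
Scale by 2744/14 = 196: (m₀, n₀) = (-47040, 398468).
General solution: m = -47040 + 1457t, n = 398468 - 12342t for integer t.
m ≥ 0: smallest is -47040 mod 1457 = 1041 (at t = 33), with n = -8818.

1041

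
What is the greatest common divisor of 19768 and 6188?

gcd(19768, 6188):
  19768 = 3*6188 + 1204
  6188 = 5*1204 + 168
  1204 = 7*168 + 28
  168 = 6*28
so gcd(19768, 6188) = 28.

28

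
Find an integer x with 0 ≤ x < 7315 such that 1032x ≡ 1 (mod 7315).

3778

gcd(7315, 1032) = 1.
By Bézout, 1032·(-3537) + 7315·(499) = 1.
So 1032·-3537 ≡ 1 (mod 7315), and -3537 mod 7315 = 3778.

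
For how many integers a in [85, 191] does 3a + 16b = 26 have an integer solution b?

gcd(16, 3) = 1  (16 = 5*3 + 1, 3 = 3*1).
Back-substituting, 3*(-5) + 16*(1) = 1.
Scale by 26: particular solution (-130, 26); reduce a mod 16: (14, -1).
General solution: a = 14 + 16t, b = -1 - 3t for integer t.
85 ≤ 14 + 16t ≤ 191 gives t ∈ [5, 11], which is 7 values.

7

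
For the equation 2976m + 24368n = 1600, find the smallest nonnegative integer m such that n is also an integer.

gcd(24368, 2976):
  24368 = 8*2976 + 560
  2976 = 5*560 + 176
  560 = 3*176 + 32
  176 = 5*32 + 16
  32 = 2*16
so gcd(24368, 2976) = 16.
16 divides 1600, so solutions exist.
Back-substitute for Bézout coefficients:
  16 = 176 - 5*32
  ... = 2976*(696) + 24368*(-85)
Scale by 1600/16 = 100: (m₀, n₀) = (69600, -8500).
General solution: m = 69600 + 1523t, n = -8500 - 186t for integer t.
m ≥ 0: smallest is 69600 mod 1523 = 1065 (at t = -45), with n = -130.

1065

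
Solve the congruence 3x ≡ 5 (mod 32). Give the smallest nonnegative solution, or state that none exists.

23

gcd(32, 3) = 1.
1 divides 5, so solutions exist.
By Bézout, 3·(11) + 32·(-1) = 1.
So 3·(11) ≡ 1 (mod 32); multiply by 5: x ≡ 55 (mod 32).
Smallest nonnegative: x = 55 mod 32 = 23.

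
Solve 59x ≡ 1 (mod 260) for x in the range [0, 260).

119

gcd(260, 59):
  260 = 4·59 + 24
  59 = 2·24 + 11
  24 = 2·11 + 2
  11 = 5·2 + 1
  2 = 2·1
so gcd(260, 59) = 1.
Back-substitute for Bézout coefficients:
  1 = 11 - 5·2
  ... = 59·(119) + 260·(-27)
So 59·119 ≡ 1 (mod 260), and 119 mod 260 = 119.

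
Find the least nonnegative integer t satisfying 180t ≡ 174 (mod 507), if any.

gcd(507, 180) = 3.
3 divides 174, so solutions exist.
By Bézout, 180*(31) + 507*(-11) = 3.
So 180*(31) ≡ 3 (mod 507); multiply by 58: t ≡ 1798 (mod 169).
Smallest nonnegative: t = 1798 mod 169 = 108.

108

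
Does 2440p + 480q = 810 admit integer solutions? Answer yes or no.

no

gcd(2440, 480):
  2440 = 5×480 + 40
  480 = 12×40
so gcd(2440, 480) = 40.
40 does not divide 810 (remainder 10), so no integer solutions.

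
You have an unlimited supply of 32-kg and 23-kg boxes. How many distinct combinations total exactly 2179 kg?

3

Need nonnegative integers with 32j + 23k = 2179.
gcd(32, 23) = 1, and 32·(-5) + 23·(7) = 1.
So (j₀, k₀) = (-10895, 15253); general j = -10895 + 23t, k = 15253 - 32t.
j ≥ 0 ⇒ t ≥ 474; k ≥ 0 ⇒ t ≤ 476. That's 3 values of t.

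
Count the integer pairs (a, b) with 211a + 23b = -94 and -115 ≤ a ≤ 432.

24

gcd(211, 23):
  211 = 9×23 + 4
  23 = 5×4 + 3
  4 = 1×3 + 1
  3 = 3×1
so gcd(211, 23) = 1.
Back-substitute for Bézout coefficients:
  1 = 4 - 1×3
  ... = 211×(6) + 23×(-55)
Scale by -94: particular solution (-564, 5170); reduce a mod 23: (11, -105).
General solution: a = 11 + 23t, b = -105 - 211t for integer t.
-115 ≤ 11 + 23t ≤ 432 gives t ∈ [-5, 18], which is 24 values.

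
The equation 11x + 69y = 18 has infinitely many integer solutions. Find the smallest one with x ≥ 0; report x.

gcd(69, 11) = 1  (69 = 6*11 + 3, 11 = 3*3 + 2, 3 = 1*2 + 1, 2 = 2*1).
1 divides 18, so solutions exist.
Back-substituting, 11*(-25) + 69*(4) = 1.
Scale by 18/1 = 18: (x₀, y₀) = (-450, 72).
General solution: x = -450 + 69t, y = 72 - 11t for integer t.
x ≥ 0: smallest is -450 mod 69 = 33 (at t = 7), with y = -5.

33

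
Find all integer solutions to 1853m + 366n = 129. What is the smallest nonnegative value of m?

117

gcd(1853, 366) = 1.
1 divides 129, so solutions exist.
By Bézout, 1853·(-175) + 366·(886) = 1.
Scale by 129/1 = 129: (m₀, n₀) = (-22575, 114294).
General solution: m = -22575 + 366t, n = 114294 - 1853t for integer t.
m ≥ 0: smallest is -22575 mod 366 = 117 (at t = 62), with n = -592.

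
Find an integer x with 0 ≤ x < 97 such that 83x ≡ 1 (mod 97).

90

gcd(97, 83) = 1  (97 = 1*83 + 14, 83 = 5*14 + 13, 14 = 1*13 + 1, 13 = 13*1).
Back-substituting, 83*(-7) + 97*(6) = 1.
So 83*-7 ≡ 1 (mod 97), and -7 mod 97 = 90.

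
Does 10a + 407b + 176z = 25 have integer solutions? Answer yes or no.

yes

gcd(407, 10) = 1  (407 = 40×10 + 7, 10 = 1×7 + 3, 7 = 2×3 + 1, 3 = 3×1).
gcd(1, 176) = 1.
1 divides 25, so integer solutions exist.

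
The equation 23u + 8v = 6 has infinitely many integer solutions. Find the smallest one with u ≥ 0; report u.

2

gcd(23, 8) = 1  (23 = 2·8 + 7, 8 = 1·7 + 1, 7 = 7·1).
1 divides 6, so solutions exist.
Back-substituting, 23·(-1) + 8·(3) = 1.
Scale by 6/1 = 6: (u₀, v₀) = (-6, 18).
General solution: u = -6 + 8t, v = 18 - 23t for integer t.
u ≥ 0: smallest is -6 mod 8 = 2 (at t = 1), with v = -5.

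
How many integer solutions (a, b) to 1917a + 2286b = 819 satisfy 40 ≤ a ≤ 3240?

gcd(2286, 1917) = 9  (2286 = 1*1917 + 369, 1917 = 5*369 + 72, 369 = 5*72 + 9, 72 = 8*9).
Back-substituting, 1917*(-31) + 2286*(26) = 9.
Scale by 91: particular solution (-2821, 2366); reduce a mod 254: (227, -190).
General solution: a = 227 + 254t, b = -190 - 213t for integer t.
40 ≤ 227 + 254t ≤ 3240 gives t ∈ [0, 11], which is 12 values.

12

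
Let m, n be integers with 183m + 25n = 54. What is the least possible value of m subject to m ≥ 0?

13

gcd(183, 25) = 1  (183 = 7*25 + 8, 25 = 3*8 + 1, 8 = 8*1).
1 divides 54, so solutions exist.
Back-substituting, 183*(-3) + 25*(22) = 1.
Scale by 54/1 = 54: (m₀, n₀) = (-162, 1188).
General solution: m = -162 + 25t, n = 1188 - 183t for integer t.
m ≥ 0: smallest is -162 mod 25 = 13 (at t = 7), with n = -93.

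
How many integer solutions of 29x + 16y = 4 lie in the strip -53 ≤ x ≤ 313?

gcd(29, 16):
  29 = 1×16 + 13
  16 = 1×13 + 3
  13 = 4×3 + 1
  3 = 3×1
so gcd(29, 16) = 1.
Back-substitute for Bézout coefficients:
  1 = 13 - 4×3
  ... = 29×(5) + 16×(-9)
Scale by 4: particular solution (20, -36); reduce x mod 16: (4, -7).
General solution: x = 4 + 16t, y = -7 - 29t for integer t.
-53 ≤ 4 + 16t ≤ 313 gives t ∈ [-3, 19], which is 23 values.

23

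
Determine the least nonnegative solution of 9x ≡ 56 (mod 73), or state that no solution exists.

63

gcd(73, 9) = 1.
1 divides 56, so solutions exist.
By Bézout, 9·(-8) + 73·(1) = 1.
So 9·(-8) ≡ 1 (mod 73); multiply by 56: x ≡ -448 (mod 73).
Smallest nonnegative: x = -448 mod 73 = 63.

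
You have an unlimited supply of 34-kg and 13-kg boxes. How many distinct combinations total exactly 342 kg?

Need nonnegative integers with 34j + 13k = 342.
gcd(34, 13) = 1, and 34·(5) + 13·(-13) = 1.
So (j₀, k₀) = (1710, -4446); general j = 1710 + 13t, k = -4446 - 34t.
j ≥ 0 ⇒ t ≥ -131; k ≥ 0 ⇒ t ≤ -131. That's 1 value of t.

1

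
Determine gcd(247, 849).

1

gcd(849, 247):
  849 = 3×247 + 108
  247 = 2×108 + 31
  108 = 3×31 + 15
  31 = 2×15 + 1
  15 = 15×1
so gcd(849, 247) = 1.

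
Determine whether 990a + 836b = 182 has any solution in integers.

gcd(990, 836) = 22  (990 = 1*836 + 154, 836 = 5*154 + 66, 154 = 2*66 + 22, 66 = 3*22).
22 does not divide 182 (remainder 6), so no integer solutions.

no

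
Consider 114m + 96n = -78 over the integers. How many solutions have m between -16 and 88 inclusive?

7

gcd(114, 96):
  114 = 1×96 + 18
  96 = 5×18 + 6
  18 = 3×6
so gcd(114, 96) = 6.
Back-substitute for Bézout coefficients:
  6 = 96 - 5×18
  ... = 114×(-5) + 96×(6)
Scale by -13: particular solution (65, -78); reduce m mod 16: (1, -2).
General solution: m = 1 + 16t, n = -2 - 19t for integer t.
-16 ≤ 1 + 16t ≤ 88 gives t ∈ [-1, 5], which is 7 values.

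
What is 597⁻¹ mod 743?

229

gcd(743, 597) = 1  (743 = 1·597 + 146, 597 = 4·146 + 13, 146 = 11·13 + 3, 13 = 4·3 + 1, 3 = 3·1).
Back-substituting, 597·(229) + 743·(-184) = 1.
So 597·229 ≡ 1 (mod 743), and 229 mod 743 = 229.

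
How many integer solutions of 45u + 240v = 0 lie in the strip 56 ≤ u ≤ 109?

gcd(240, 45) = 15.
By Bézout, 45·(-5) + 240·(1) = 15.
Particular solution: (0, 0).
General solution: u = 0 + 16t, v = 0 - 3t for integer t.
56 ≤ 0 + 16t ≤ 109 gives t ∈ [4, 6], which is 3 values.

3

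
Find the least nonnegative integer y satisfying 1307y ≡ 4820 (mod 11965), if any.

gcd(11965, 1307) = 1.
1 divides 4820, so solutions exist.
By Bézout, 1307*(-1007) + 11965*(110) = 1.
So 1307*(-1007) ≡ 1 (mod 11965); multiply by 4820: y ≡ -4853740 (mod 11965).
Smallest nonnegative: y = -4853740 mod 11965 = 4050.

4050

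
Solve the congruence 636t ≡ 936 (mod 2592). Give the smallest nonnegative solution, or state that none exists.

gcd(2592, 636) = 12.
12 divides 936, so solutions exist.
By Bézout, 636*(53) + 2592*(-13) = 12.
So 636*(53) ≡ 12 (mod 2592); multiply by 78: t ≡ 4134 (mod 216).
Smallest nonnegative: t = 4134 mod 216 = 30.

30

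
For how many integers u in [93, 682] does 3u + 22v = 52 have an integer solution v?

gcd(22, 3) = 1  (22 = 7×3 + 1, 3 = 3×1).
Back-substituting, 3×(-7) + 22×(1) = 1.
Scale by 52: particular solution (-364, 52); reduce u mod 22: (10, 1).
General solution: u = 10 + 22t, v = 1 - 3t for integer t.
93 ≤ 10 + 22t ≤ 682 gives t ∈ [4, 30], which is 27 values.

27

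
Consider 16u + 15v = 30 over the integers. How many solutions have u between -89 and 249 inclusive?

gcd(16, 15) = 1.
By Bézout, 16*(1) + 15*(-1) = 1.
Particular solution: (0, 2).
General solution: u = 0 + 15t, v = 2 - 16t for integer t.
-89 ≤ 0 + 15t ≤ 249 gives t ∈ [-5, 16], which is 22 values.

22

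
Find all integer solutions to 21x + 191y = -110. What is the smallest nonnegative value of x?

113

gcd(191, 21) = 1.
1 divides -110, so solutions exist.
By Bézout, 21*(91) + 191*(-10) = 1.
Scale by -110/1 = -110: (x₀, y₀) = (-10010, 1100).
General solution: x = -10010 + 191t, y = 1100 - 21t for integer t.
x ≥ 0: smallest is -10010 mod 191 = 113 (at t = 53), with y = -13.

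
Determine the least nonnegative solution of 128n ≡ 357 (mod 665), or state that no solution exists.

gcd(665, 128):
  665 = 5·128 + 25
  128 = 5·25 + 3
  25 = 8·3 + 1
  3 = 3·1
so gcd(665, 128) = 1.
1 divides 357, so solutions exist.
Back-substitute for Bézout coefficients:
  1 = 25 - 8·3
  ... = 128·(-213) + 665·(41)
So 128·(-213) ≡ 1 (mod 665); multiply by 357: n ≡ -76041 (mod 665).
Smallest nonnegative: n = -76041 mod 665 = 434.

434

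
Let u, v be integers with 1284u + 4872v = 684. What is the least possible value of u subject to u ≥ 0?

gcd(4872, 1284) = 12  (4872 = 3×1284 + 1020, 1284 = 1×1020 + 264, 1020 = 3×264 + 228, 264 = 1×228 + 36, 228 = 6×36 + 12, 36 = 3×12).
12 divides 684, so solutions exist.
Back-substituting, 1284×(-129) + 4872×(34) = 12.
Scale by 684/12 = 57: (u₀, v₀) = (-7353, 1938).
General solution: u = -7353 + 406t, v = 1938 - 107t for integer t.
u ≥ 0: smallest is -7353 mod 406 = 361 (at t = 19), with v = -95.

361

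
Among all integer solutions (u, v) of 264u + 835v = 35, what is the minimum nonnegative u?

gcd(835, 264):
  835 = 3*264 + 43
  264 = 6*43 + 6
  43 = 7*6 + 1
  6 = 6*1
so gcd(835, 264) = 1.
1 divides 35, so solutions exist.
Back-substitute for Bézout coefficients:
  1 = 43 - 7*6
  ... = 264*(-136) + 835*(43)
Scale by 35/1 = 35: (u₀, v₀) = (-4760, 1505).
General solution: u = -4760 + 835t, v = 1505 - 264t for integer t.
u ≥ 0: smallest is -4760 mod 835 = 250 (at t = 6), with v = -79.

250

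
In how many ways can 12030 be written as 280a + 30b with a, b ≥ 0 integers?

15

gcd(280, 30) = 10  (280 = 9*30 + 10, 30 = 3*10).
Back-substituting, 280*(1) + 30*(-9) = 10.
Scale by 1203: one solution is (1203, -10827). Reduce a mod 3: (0, 401).
General: a = 0 + 3t, b = 401 - 28t.
a ≥ 0 ⇒ t ≥ 0; b ≥ 0 ⇒ t ≤ 14. So t ∈ [0, 14]: 15 solutions.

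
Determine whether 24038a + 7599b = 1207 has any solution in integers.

gcd(24038, 7599) = 17  (24038 = 3·7599 + 1241, 7599 = 6·1241 + 153, 1241 = 8·153 + 17, 153 = 9·17).
17 divides 1207, so integer solutions exist.

yes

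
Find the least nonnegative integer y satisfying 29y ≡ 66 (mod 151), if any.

96

gcd(151, 29) = 1  (151 = 5*29 + 6, 29 = 4*6 + 5, 6 = 1*5 + 1, 5 = 5*1).
1 divides 66, so solutions exist.
Back-substituting, 29*(-26) + 151*(5) = 1.
So 29*(-26) ≡ 1 (mod 151); multiply by 66: y ≡ -1716 (mod 151).
Smallest nonnegative: y = -1716 mod 151 = 96.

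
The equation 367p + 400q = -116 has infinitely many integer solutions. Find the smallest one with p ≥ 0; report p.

52

gcd(400, 367) = 1  (400 = 1×367 + 33, 367 = 11×33 + 4, 33 = 8×4 + 1, 4 = 4×1).
1 divides -116, so solutions exist.
Back-substituting, 367×(-97) + 400×(89) = 1.
Scale by -116/1 = -116: (p₀, q₀) = (11252, -10324).
General solution: p = 11252 + 400t, q = -10324 - 367t for integer t.
p ≥ 0: smallest is 11252 mod 400 = 52 (at t = -28), with q = -48.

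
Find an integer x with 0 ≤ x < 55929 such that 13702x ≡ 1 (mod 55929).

48994

gcd(55929, 13702):
  55929 = 4*13702 + 1121
  13702 = 12*1121 + 250
  1121 = 4*250 + 121
  250 = 2*121 + 8
  121 = 15*8 + 1
  8 = 8*1
so gcd(55929, 13702) = 1.
Back-substitute for Bézout coefficients:
  1 = 121 - 15*8
  ... = 13702*(-6935) + 55929*(1699)
So 13702*-6935 ≡ 1 (mod 55929), and -6935 mod 55929 = 48994.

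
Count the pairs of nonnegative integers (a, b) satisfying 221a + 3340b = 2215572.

3

gcd(3340, 221) = 1  (3340 = 15×221 + 25, 221 = 8×25 + 21, 25 = 1×21 + 4, 21 = 5×4 + 1, 4 = 4×1).
Back-substituting, 221×(801) + 3340×(-53) = 1.
Scale by 2215572: one solution is (1774673172, -117425316). Reduce a mod 3340: (912, 603).
General: a = 912 + 3340t, b = 603 - 221t.
a ≥ 0 ⇒ t ≥ 0; b ≥ 0 ⇒ t ≤ 2. So t ∈ [0, 2]: 3 solutions.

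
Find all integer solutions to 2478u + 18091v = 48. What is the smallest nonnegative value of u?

gcd(18091, 2478) = 1.
1 divides 48, so solutions exist.
By Bézout, 2478×(-5658) + 18091×(775) = 1.
Scale by 48/1 = 48: (u₀, v₀) = (-271584, 37200).
General solution: u = -271584 + 18091t, v = 37200 - 2478t for integer t.
u ≥ 0: smallest is -271584 mod 18091 = 17872 (at t = 16), with v = -2448.

17872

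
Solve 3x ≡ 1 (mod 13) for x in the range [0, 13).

9

gcd(13, 3) = 1.
By Bézout, 3*(-4) + 13*(1) = 1.
So 3*-4 ≡ 1 (mod 13), and -4 mod 13 = 9.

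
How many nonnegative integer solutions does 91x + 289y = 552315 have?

gcd(289, 91) = 1.
By Bézout, 91×(54) + 289×(-17) = 1.
One solution: (210, 1845).
General: x = 210 + 289t, y = 1845 - 91t.
x ≥ 0 ⇒ t ≥ 0; y ≥ 0 ⇒ t ≤ 20. So t ∈ [0, 20]: 21 solutions.

21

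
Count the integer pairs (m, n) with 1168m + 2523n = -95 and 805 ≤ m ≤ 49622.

19

gcd(2523, 1168) = 1.
By Bézout, 1168×(823) + 2523×(-381) = 1.
Particular solution: (28, -13).
General solution: m = 28 + 2523t, n = -13 - 1168t for integer t.
805 ≤ 28 + 2523t ≤ 49622 gives t ∈ [1, 19], which is 19 values.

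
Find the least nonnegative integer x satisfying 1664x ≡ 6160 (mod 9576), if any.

959

gcd(9576, 1664) = 8  (9576 = 5*1664 + 1256, 1664 = 1*1256 + 408, 1256 = 3*408 + 32, 408 = 12*32 + 24, 32 = 1*24 + 8, 24 = 3*8).
8 divides 6160, so solutions exist.
Back-substituting, 1664*(-305) + 9576*(53) = 8.
So 1664*(-305) ≡ 8 (mod 9576); multiply by 770: x ≡ -234850 (mod 1197).
Smallest nonnegative: x = -234850 mod 1197 = 959.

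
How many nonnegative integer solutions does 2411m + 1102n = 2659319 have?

gcd(2411, 1102) = 1.
By Bézout, 2411×(-181) + 1102×(396) = 1.
One solution: (331, 1689).
General: m = 331 + 1102t, n = 1689 - 2411t.
m ≥ 0 ⇒ t ≥ 0; n ≥ 0 ⇒ t ≤ 0. So t ∈ [0, 0]: 1 solution.

1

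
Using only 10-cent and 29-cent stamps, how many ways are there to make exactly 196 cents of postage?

Need nonnegative integers with 10j + 29k = 196.
gcd(10, 29) = 1, and 10·(3) + 29·(-1) = 1.
So (j₀, k₀) = (588, -196); general j = 588 + 29t, k = -196 - 10t.
j ≥ 0 ⇒ t ≥ -20; k ≥ 0 ⇒ t ≤ -20. That's 1 value of t.

1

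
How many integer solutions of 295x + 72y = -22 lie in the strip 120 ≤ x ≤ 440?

4

gcd(295, 72) = 1.
By Bézout, 295·(31) + 72·(-127) = 1.
Particular solution: (38, -156).
General solution: x = 38 + 72t, y = -156 - 295t for integer t.
120 ≤ 38 + 72t ≤ 440 gives t ∈ [2, 5], which is 4 values.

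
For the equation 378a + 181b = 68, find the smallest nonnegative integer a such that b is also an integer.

gcd(378, 181) = 1  (378 = 2·181 + 16, 181 = 11·16 + 5, 16 = 3·5 + 1, 5 = 5·1).
1 divides 68, so solutions exist.
Back-substituting, 378·(34) + 181·(-71) = 1.
Scale by 68/1 = 68: (a₀, b₀) = (2312, -4828).
General solution: a = 2312 + 181t, b = -4828 - 378t for integer t.
a ≥ 0: smallest is 2312 mod 181 = 140 (at t = -12), with b = -292.

140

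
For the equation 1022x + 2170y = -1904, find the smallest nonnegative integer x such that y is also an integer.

13

gcd(2170, 1022):
  2170 = 2*1022 + 126
  1022 = 8*126 + 14
  126 = 9*14
so gcd(2170, 1022) = 14.
14 divides -1904, so solutions exist.
Back-substitute for Bézout coefficients:
  14 = 1022 - 8*126
  ... = 1022*(17) + 2170*(-8)
Scale by -1904/14 = -136: (x₀, y₀) = (-2312, 1088).
General solution: x = -2312 + 155t, y = 1088 - 73t for integer t.
x ≥ 0: smallest is -2312 mod 155 = 13 (at t = 15), with y = -7.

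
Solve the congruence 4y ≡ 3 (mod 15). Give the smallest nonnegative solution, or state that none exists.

gcd(15, 4) = 1.
1 divides 3, so solutions exist.
By Bézout, 4×(4) + 15×(-1) = 1.
So 4×(4) ≡ 1 (mod 15); multiply by 3: y ≡ 12 (mod 15).
Smallest nonnegative: y = 12 mod 15 = 12.

12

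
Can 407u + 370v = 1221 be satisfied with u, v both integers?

yes

gcd(407, 370) = 37.
37 divides 1221, so integer solutions exist.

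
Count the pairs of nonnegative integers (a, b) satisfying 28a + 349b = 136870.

gcd(349, 28) = 1.
By Bézout, 28×(-162) + 349×(13) = 1.
One solution: (77, 386).
General: a = 77 + 349t, b = 386 - 28t.
a ≥ 0 ⇒ t ≥ 0; b ≥ 0 ⇒ t ≤ 13. So t ∈ [0, 13]: 14 solutions.

14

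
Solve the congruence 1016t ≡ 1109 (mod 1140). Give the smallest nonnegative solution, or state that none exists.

gcd(1140, 1016) = 4.
4 does not divide 1109, so the congruence has no solution.

no solution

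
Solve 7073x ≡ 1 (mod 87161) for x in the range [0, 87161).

76366

gcd(87161, 7073):
  87161 = 12×7073 + 2285
  7073 = 3×2285 + 218
  2285 = 10×218 + 105
  218 = 2×105 + 8
  105 = 13×8 + 1
  8 = 8×1
so gcd(87161, 7073) = 1.
Back-substitute for Bézout coefficients:
  1 = 105 - 13×8
  ... = 7073×(-10795) + 87161×(876)
So 7073×-10795 ≡ 1 (mod 87161), and -10795 mod 87161 = 76366.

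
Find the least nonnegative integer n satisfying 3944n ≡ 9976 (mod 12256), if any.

363

gcd(12256, 3944) = 8.
8 divides 9976, so solutions exist.
By Bézout, 3944*(289) + 12256*(-93) = 8.
So 3944*(289) ≡ 8 (mod 12256); multiply by 1247: n ≡ 360383 (mod 1532).
Smallest nonnegative: n = 360383 mod 1532 = 363.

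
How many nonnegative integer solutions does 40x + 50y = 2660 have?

13

gcd(50, 40):
  50 = 1×40 + 10
  40 = 4×10
so gcd(50, 40) = 10.
Back-substitute for Bézout coefficients:
  10 = 50 - 1×40
  ... = 40×(-1) + 50×(1)
Scale by 266: one solution is (-266, 266). Reduce x mod 5: (4, 50).
General: x = 4 + 5t, y = 50 - 4t.
x ≥ 0 ⇒ t ≥ 0; y ≥ 0 ⇒ t ≤ 12. So t ∈ [0, 12]: 13 solutions.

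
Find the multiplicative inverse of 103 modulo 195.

gcd(195, 103):
  195 = 1*103 + 92
  103 = 1*92 + 11
  92 = 8*11 + 4
  11 = 2*4 + 3
  4 = 1*3 + 1
  3 = 3*1
so gcd(195, 103) = 1.
Back-substitute for Bézout coefficients:
  1 = 4 - 1*3
  ... = 103*(-53) + 195*(28)
So 103*-53 ≡ 1 (mod 195), and -53 mod 195 = 142.

142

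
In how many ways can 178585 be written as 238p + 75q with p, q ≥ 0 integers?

gcd(238, 75) = 1.
By Bézout, 238·(-23) + 75·(73) = 1.
One solution: (70, 2159).
General: p = 70 + 75t, q = 2159 - 238t.
p ≥ 0 ⇒ t ≥ 0; q ≥ 0 ⇒ t ≤ 9. So t ∈ [0, 9]: 10 solutions.

10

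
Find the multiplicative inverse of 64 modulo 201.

22

gcd(201, 64) = 1  (201 = 3×64 + 9, 64 = 7×9 + 1, 9 = 9×1).
Back-substituting, 64×(22) + 201×(-7) = 1.
So 64×22 ≡ 1 (mod 201), and 22 mod 201 = 22.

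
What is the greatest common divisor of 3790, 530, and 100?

gcd(3790, 530) = 10.
gcd(10, 100) = 10.

10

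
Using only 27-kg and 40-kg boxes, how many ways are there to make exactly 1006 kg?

1

Need nonnegative integers with 27j + 40k = 1006.
gcd(27, 40) = 1, and 27·(3) + 40·(-2) = 1.
So (j₀, k₀) = (3018, -2012); general j = 3018 + 40t, k = -2012 - 27t.
j ≥ 0 ⇒ t ≥ -75; k ≥ 0 ⇒ t ≤ -75. That's 1 value of t.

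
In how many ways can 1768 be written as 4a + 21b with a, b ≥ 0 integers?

gcd(21, 4) = 1.
By Bézout, 4*(-5) + 21*(1) = 1.
One solution: (1, 84).
General: a = 1 + 21t, b = 84 - 4t.
a ≥ 0 ⇒ t ≥ 0; b ≥ 0 ⇒ t ≤ 21. So t ∈ [0, 21]: 22 solutions.

22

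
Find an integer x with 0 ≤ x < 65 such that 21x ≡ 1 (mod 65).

gcd(65, 21) = 1  (65 = 3×21 + 2, 21 = 10×2 + 1, 2 = 2×1).
Back-substituting, 21×(31) + 65×(-10) = 1.
So 21×31 ≡ 1 (mod 65), and 31 mod 65 = 31.

31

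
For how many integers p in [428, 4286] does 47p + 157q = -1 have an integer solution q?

gcd(157, 47) = 1.
By Bézout, 47·(-10) + 157·(3) = 1.
Particular solution: (10, -3).
General solution: p = 10 + 157t, q = -3 - 47t for integer t.
428 ≤ 10 + 157t ≤ 4286 gives t ∈ [3, 27], which is 25 values.

25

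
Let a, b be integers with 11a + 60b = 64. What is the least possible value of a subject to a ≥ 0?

44

gcd(60, 11):
  60 = 5·11 + 5
  11 = 2·5 + 1
  5 = 5·1
so gcd(60, 11) = 1.
1 divides 64, so solutions exist.
Back-substitute for Bézout coefficients:
  1 = 11 - 2·5
  ... = 11·(11) + 60·(-2)
Scale by 64/1 = 64: (a₀, b₀) = (704, -128).
General solution: a = 704 + 60t, b = -128 - 11t for integer t.
a ≥ 0: smallest is 704 mod 60 = 44 (at t = -11), with b = -7.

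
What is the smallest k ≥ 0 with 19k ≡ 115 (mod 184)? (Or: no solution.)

161

gcd(184, 19):
  184 = 9×19 + 13
  19 = 1×13 + 6
  13 = 2×6 + 1
  6 = 6×1
so gcd(184, 19) = 1.
1 divides 115, so solutions exist.
Back-substitute for Bézout coefficients:
  1 = 13 - 2×6
  ... = 19×(-29) + 184×(3)
So 19×(-29) ≡ 1 (mod 184); multiply by 115: k ≡ -3335 (mod 184).
Smallest nonnegative: k = -3335 mod 184 = 161.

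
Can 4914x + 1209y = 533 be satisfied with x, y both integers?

no

gcd(4914, 1209) = 39.
39 does not divide 533 (remainder 26), so no integer solutions.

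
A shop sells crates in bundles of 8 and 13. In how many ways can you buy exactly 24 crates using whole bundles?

Need nonnegative integers with 8j + 13k = 24.
gcd(8, 13) = 1, and 8·(5) + 13·(-3) = 1.
So (j₀, k₀) = (120, -72); general j = 120 + 13t, k = -72 - 8t.
j ≥ 0 ⇒ t ≥ -9; k ≥ 0 ⇒ t ≤ -9. That's 1 value of t.

1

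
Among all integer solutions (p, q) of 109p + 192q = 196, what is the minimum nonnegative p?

148

gcd(192, 109) = 1  (192 = 1×109 + 83, 109 = 1×83 + 26, 83 = 3×26 + 5, 26 = 5×5 + 1, 5 = 5×1).
1 divides 196, so solutions exist.
Back-substituting, 109×(37) + 192×(-21) = 1.
Scale by 196/1 = 196: (p₀, q₀) = (7252, -4116).
General solution: p = 7252 + 192t, q = -4116 - 109t for integer t.
p ≥ 0: smallest is 7252 mod 192 = 148 (at t = -37), with q = -83.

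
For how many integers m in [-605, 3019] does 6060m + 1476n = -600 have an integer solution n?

gcd(6060, 1476):
  6060 = 4·1476 + 156
  1476 = 9·156 + 72
  156 = 2·72 + 12
  72 = 6·12
so gcd(6060, 1476) = 12.
Back-substitute for Bézout coefficients:
  12 = 156 - 2·72
  ... = 6060·(19) + 1476·(-78)
Scale by -50: particular solution (-950, 3900); reduce m mod 123: (34, -140).
General solution: m = 34 + 123t, n = -140 - 505t for integer t.
-605 ≤ 34 + 123t ≤ 3019 gives t ∈ [-5, 24], which is 30 values.

30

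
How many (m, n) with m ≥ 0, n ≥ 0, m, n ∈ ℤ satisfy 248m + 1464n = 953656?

21

gcd(1464, 248) = 8  (1464 = 5·248 + 224, 248 = 1·224 + 24, 224 = 9·24 + 8, 24 = 3·8).
Back-substituting, 248·(-59) + 1464·(10) = 8.
Scale by 119207: one solution is (-7033213, 1192070). Reduce m mod 183: (26, 647).
General: m = 26 + 183t, n = 647 - 31t.
m ≥ 0 ⇒ t ≥ 0; n ≥ 0 ⇒ t ≤ 20. So t ∈ [0, 20]: 21 solutions.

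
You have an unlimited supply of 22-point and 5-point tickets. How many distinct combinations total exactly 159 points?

2

Need nonnegative integers with 22j + 5k = 159.
gcd(22, 5) = 1, and 22·(-2) + 5·(9) = 1.
So (j₀, k₀) = (-318, 1431); general j = -318 + 5t, k = 1431 - 22t.
j ≥ 0 ⇒ t ≥ 64; k ≥ 0 ⇒ t ≤ 65. That's 2 values of t.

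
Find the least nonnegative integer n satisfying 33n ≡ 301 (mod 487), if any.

260

gcd(487, 33):
  487 = 14*33 + 25
  33 = 1*25 + 8
  25 = 3*8 + 1
  8 = 8*1
so gcd(487, 33) = 1.
1 divides 301, so solutions exist.
Back-substitute for Bézout coefficients:
  1 = 25 - 3*8
  ... = 33*(-59) + 487*(4)
So 33*(-59) ≡ 1 (mod 487); multiply by 301: n ≡ -17759 (mod 487).
Smallest nonnegative: n = -17759 mod 487 = 260.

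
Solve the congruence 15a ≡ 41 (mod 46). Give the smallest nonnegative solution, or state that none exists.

15

gcd(46, 15):
  46 = 3×15 + 1
  15 = 15×1
so gcd(46, 15) = 1.
1 divides 41, so solutions exist.
Back-substitute for Bézout coefficients:
  1 = 46 - 3×15
  ... = 15×(-3) + 46×(1)
So 15×(-3) ≡ 1 (mod 46); multiply by 41: a ≡ -123 (mod 46).
Smallest nonnegative: a = -123 mod 46 = 15.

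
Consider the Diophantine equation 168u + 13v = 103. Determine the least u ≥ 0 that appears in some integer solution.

gcd(168, 13):
  168 = 12·13 + 12
  13 = 1·12 + 1
  12 = 12·1
so gcd(168, 13) = 1.
1 divides 103, so solutions exist.
Back-substitute for Bézout coefficients:
  1 = 13 - 1·12
  ... = 168·(-1) + 13·(13)
Scale by 103/1 = 103: (u₀, v₀) = (-103, 1339).
General solution: u = -103 + 13t, v = 1339 - 168t for integer t.
u ≥ 0: smallest is -103 mod 13 = 1 (at t = 8), with v = -5.

1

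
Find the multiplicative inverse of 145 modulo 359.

52

gcd(359, 145) = 1  (359 = 2·145 + 69, 145 = 2·69 + 7, 69 = 9·7 + 6, 7 = 1·6 + 1, 6 = 6·1).
Back-substituting, 145·(52) + 359·(-21) = 1.
So 145·52 ≡ 1 (mod 359), and 52 mod 359 = 52.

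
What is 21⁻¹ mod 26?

5

gcd(26, 21):
  26 = 1*21 + 5
  21 = 4*5 + 1
  5 = 5*1
so gcd(26, 21) = 1.
Back-substitute for Bézout coefficients:
  1 = 21 - 4*5
  ... = 21*(5) + 26*(-4)
So 21*5 ≡ 1 (mod 26), and 5 mod 26 = 5.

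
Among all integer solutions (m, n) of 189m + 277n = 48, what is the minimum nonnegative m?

gcd(277, 189):
  277 = 1·189 + 88
  189 = 2·88 + 13
  88 = 6·13 + 10
  13 = 1·10 + 3
  10 = 3·3 + 1
  3 = 3·1
so gcd(277, 189) = 1.
1 divides 48, so solutions exist.
Back-substitute for Bézout coefficients:
  1 = 10 - 3·3
  ... = 189·(-85) + 277·(58)
Scale by 48/1 = 48: (m₀, n₀) = (-4080, 2784).
General solution: m = -4080 + 277t, n = 2784 - 189t for integer t.
m ≥ 0: smallest is -4080 mod 277 = 75 (at t = 15), with n = -51.

75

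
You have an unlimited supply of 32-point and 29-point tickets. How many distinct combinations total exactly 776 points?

1

Need nonnegative integers with 32j + 29k = 776.
gcd(32, 29) = 1, and 32·(10) + 29·(-11) = 1.
So (j₀, k₀) = (7760, -8536); general j = 7760 + 29t, k = -8536 - 32t.
j ≥ 0 ⇒ t ≥ -267; k ≥ 0 ⇒ t ≤ -267. That's 1 value of t.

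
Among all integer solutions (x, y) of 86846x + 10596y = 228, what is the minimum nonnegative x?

2412

gcd(86846, 10596):
  86846 = 8*10596 + 2078
  10596 = 5*2078 + 206
  2078 = 10*206 + 18
  206 = 11*18 + 8
  18 = 2*8 + 2
  8 = 4*2
so gcd(86846, 10596) = 2.
2 divides 228, so solutions exist.
Back-substitute for Bézout coefficients:
  2 = 18 - 2*8
  ... = 86846*(1183) + 10596*(-9696)
Scale by 228/2 = 114: (x₀, y₀) = (134862, -1105344).
General solution: x = 134862 + 5298t, y = -1105344 - 43423t for integer t.
x ≥ 0: smallest is 134862 mod 5298 = 2412 (at t = -25), with y = -19769.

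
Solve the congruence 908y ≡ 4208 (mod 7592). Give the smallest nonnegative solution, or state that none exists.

gcd(7592, 908) = 4  (7592 = 8·908 + 328, 908 = 2·328 + 252, 328 = 1·252 + 76, 252 = 3·76 + 24, 76 = 3·24 + 4, 24 = 6·4).
4 divides 4208, so solutions exist.
Back-substituting, 908·(-301) + 7592·(36) = 4.
So 908·(-301) ≡ 4 (mod 7592); multiply by 1052: y ≡ -316652 (mod 1898).
Smallest nonnegative: y = -316652 mod 1898 = 314.

314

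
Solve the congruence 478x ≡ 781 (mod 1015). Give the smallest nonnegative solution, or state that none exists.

352

gcd(1015, 478) = 1.
1 divides 781, so solutions exist.
By Bézout, 478*(172) + 1015*(-81) = 1.
So 478*(172) ≡ 1 (mod 1015); multiply by 781: x ≡ 134332 (mod 1015).
Smallest nonnegative: x = 134332 mod 1015 = 352.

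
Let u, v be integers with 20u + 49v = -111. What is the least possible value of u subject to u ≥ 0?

41

gcd(49, 20) = 1  (49 = 2×20 + 9, 20 = 2×9 + 2, 9 = 4×2 + 1, 2 = 2×1).
1 divides -111, so solutions exist.
Back-substituting, 20×(-22) + 49×(9) = 1.
Scale by -111/1 = -111: (u₀, v₀) = (2442, -999).
General solution: u = 2442 + 49t, v = -999 - 20t for integer t.
u ≥ 0: smallest is 2442 mod 49 = 41 (at t = -49), with v = -19.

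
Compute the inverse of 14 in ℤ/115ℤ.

gcd(115, 14) = 1  (115 = 8*14 + 3, 14 = 4*3 + 2, 3 = 1*2 + 1, 2 = 2*1).
Back-substituting, 14*(-41) + 115*(5) = 1.
So 14*-41 ≡ 1 (mod 115), and -41 mod 115 = 74.

74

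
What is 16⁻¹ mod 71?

40

gcd(71, 16):
  71 = 4·16 + 7
  16 = 2·7 + 2
  7 = 3·2 + 1
  2 = 2·1
so gcd(71, 16) = 1.
Back-substitute for Bézout coefficients:
  1 = 7 - 3·2
  ... = 16·(-31) + 71·(7)
So 16·-31 ≡ 1 (mod 71), and -31 mod 71 = 40.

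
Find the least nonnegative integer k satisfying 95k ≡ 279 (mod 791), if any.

719

gcd(791, 95):
  791 = 8·95 + 31
  95 = 3·31 + 2
  31 = 15·2 + 1
  2 = 2·1
so gcd(791, 95) = 1.
1 divides 279, so solutions exist.
Back-substitute for Bézout coefficients:
  1 = 31 - 15·2
  ... = 95·(-383) + 791·(46)
So 95·(-383) ≡ 1 (mod 791); multiply by 279: k ≡ -106857 (mod 791).
Smallest nonnegative: k = -106857 mod 791 = 719.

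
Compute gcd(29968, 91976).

8

gcd(91976, 29968):
  91976 = 3×29968 + 2072
  29968 = 14×2072 + 960
  2072 = 2×960 + 152
  960 = 6×152 + 48
  152 = 3×48 + 8
  48 = 6×8
so gcd(91976, 29968) = 8.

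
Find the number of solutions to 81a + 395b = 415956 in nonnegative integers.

gcd(395, 81) = 1.
By Bézout, 81×(-39) + 395×(8) = 1.
One solution: (366, 978).
General: a = 366 + 395t, b = 978 - 81t.
a ≥ 0 ⇒ t ≥ 0; b ≥ 0 ⇒ t ≤ 12. So t ∈ [0, 12]: 13 solutions.

13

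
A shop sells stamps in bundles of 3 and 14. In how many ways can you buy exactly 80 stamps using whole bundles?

2

Need nonnegative integers with 3j + 14k = 80.
gcd(3, 14) = 1, and 3·(5) + 14·(-1) = 1.
So (j₀, k₀) = (400, -80); general j = 400 + 14t, k = -80 - 3t.
j ≥ 0 ⇒ t ≥ -28; k ≥ 0 ⇒ t ≤ -27. That's 2 values of t.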